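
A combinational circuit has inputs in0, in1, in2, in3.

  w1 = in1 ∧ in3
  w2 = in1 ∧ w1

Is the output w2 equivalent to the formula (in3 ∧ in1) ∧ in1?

w1 = in1 ∧ in3
w2 = in1 ∧ w1 = in1 ∧ (in1 ∧ in3)
At in0=0, in1=0, in2=0, in3=0: circuit gives 0, formula gives 0.
At in0=0, in1=1, in2=0, in3=1: circuit gives 1, formula gives 1.
Agrees on all 16 inputs.

Yes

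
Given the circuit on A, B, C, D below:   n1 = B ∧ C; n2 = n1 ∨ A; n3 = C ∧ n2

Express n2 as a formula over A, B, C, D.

n1 = B ∧ C
n2 = n1 ∨ A = (B ∧ C) ∨ A

(B ∧ C) ∨ A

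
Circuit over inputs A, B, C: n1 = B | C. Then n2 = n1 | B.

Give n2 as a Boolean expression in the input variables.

n1 = B | C
n2 = n1 | B = (B | C) | B

(B | C) | B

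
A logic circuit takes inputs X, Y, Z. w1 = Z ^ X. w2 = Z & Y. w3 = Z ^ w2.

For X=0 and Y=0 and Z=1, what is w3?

w2 = 1 & 0 = 0
w3 = 1 ^ 0 = 1

1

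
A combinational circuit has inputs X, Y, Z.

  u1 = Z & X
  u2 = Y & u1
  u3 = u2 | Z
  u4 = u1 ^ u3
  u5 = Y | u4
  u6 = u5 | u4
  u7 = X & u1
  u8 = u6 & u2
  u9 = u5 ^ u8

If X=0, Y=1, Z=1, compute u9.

u1 = 1 & 0 = 0
u2 = 1 & 0 = 0
u3 = 0 | 1 = 1
u4 = 0 ^ 1 = 1
u5 = 1 | 1 = 1
u6 = 1 | 1 = 1
u8 = 1 & 0 = 0
u9 = 1 ^ 0 = 1

1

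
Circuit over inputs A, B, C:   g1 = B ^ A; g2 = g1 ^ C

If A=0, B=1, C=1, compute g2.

g1 = 1 ^ 0 = 1
g2 = 1 ^ 1 = 0

0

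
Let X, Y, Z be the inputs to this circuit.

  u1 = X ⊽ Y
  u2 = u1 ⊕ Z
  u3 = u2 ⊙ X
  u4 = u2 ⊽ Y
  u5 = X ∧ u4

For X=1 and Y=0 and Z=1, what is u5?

0

u1 = 1 ⊽ 0 = 0
u2 = 0 ⊕ 1 = 1
u4 = 1 ⊽ 0 = 0
u5 = 1 ∧ 0 = 0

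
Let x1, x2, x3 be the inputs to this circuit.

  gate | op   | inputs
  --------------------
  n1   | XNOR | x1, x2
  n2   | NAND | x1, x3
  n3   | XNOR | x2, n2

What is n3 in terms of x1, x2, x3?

x2 XNOR (x1 NAND x3)

n2 = x1 NAND x3
n3 = x2 XNOR n2 = x2 XNOR (x1 NAND x3)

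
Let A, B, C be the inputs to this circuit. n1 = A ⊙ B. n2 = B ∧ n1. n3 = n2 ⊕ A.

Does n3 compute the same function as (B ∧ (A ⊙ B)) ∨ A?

No

n1 = A ⊙ B
n2 = B ∧ n1 = B ∧ (A ⊙ B)
n3 = n2 ⊕ A = (B ∧ (A ⊙ B)) ⊕ A
At A=1, B=1, C=0: circuit gives 0, formula gives 1.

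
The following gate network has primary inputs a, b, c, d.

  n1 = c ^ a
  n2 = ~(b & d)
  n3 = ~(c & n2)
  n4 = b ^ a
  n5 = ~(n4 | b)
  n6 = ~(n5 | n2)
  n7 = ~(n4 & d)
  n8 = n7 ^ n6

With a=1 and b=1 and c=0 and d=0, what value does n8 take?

n2 = ~(1 & 0) = 1
n4 = 1 ^ 1 = 0
n5 = ~(0 | 1) = 0
n6 = ~(0 | 1) = 0
n7 = ~(0 & 0) = 1
n8 = 1 ^ 0 = 1

1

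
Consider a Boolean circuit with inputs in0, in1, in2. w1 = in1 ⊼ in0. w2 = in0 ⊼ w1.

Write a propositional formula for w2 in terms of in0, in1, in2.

w1 = in1 ⊼ in0
w2 = in0 ⊼ w1 = in0 ⊼ (in1 ⊼ in0)

in0 ⊼ (in1 ⊼ in0)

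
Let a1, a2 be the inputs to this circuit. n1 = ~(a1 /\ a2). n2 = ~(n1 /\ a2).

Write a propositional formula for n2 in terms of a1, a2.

n1 = ~(a1 /\ a2)
n2 = ~(n1 /\ a2) = ~((~(a1 /\ a2)) /\ a2)

~((~(a1 /\ a2)) /\ a2)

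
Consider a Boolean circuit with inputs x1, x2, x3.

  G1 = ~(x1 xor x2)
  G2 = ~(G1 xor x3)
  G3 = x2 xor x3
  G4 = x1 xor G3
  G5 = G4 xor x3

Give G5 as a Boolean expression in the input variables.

G3 = x2 xor x3
G4 = x1 xor G3 = x1 xor (x2 xor x3)
G5 = G4 xor x3 = (x1 xor (x2 xor x3)) xor x3

(x1 xor (x2 xor x3)) xor x3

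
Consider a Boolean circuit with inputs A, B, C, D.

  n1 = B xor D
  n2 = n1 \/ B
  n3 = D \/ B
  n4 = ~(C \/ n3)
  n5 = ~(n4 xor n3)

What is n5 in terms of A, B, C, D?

~((~(C \/ (D \/ B))) xor (D \/ B))

n3 = D \/ B
n4 = ~(C \/ n3) = ~(C \/ (D \/ B))
n5 = ~(n4 xor n3) = ~((~(C \/ (D \/ B))) xor (D \/ B))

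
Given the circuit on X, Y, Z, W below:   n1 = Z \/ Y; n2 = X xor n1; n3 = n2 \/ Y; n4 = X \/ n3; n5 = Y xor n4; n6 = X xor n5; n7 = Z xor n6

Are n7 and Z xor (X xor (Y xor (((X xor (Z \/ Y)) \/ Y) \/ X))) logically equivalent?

n1 = Z \/ Y
n2 = X xor n1 = X xor (Z \/ Y)
n3 = n2 \/ Y = (X xor (Z \/ Y)) \/ Y
n4 = X \/ n3 = X \/ ((X xor (Z \/ Y)) \/ Y)
n5 = Y xor n4 = Y xor (X \/ ((X xor (Z \/ Y)) \/ Y))
n6 = X xor n5 = X xor (Y xor (X \/ ((X xor (Z \/ Y)) \/ Y)))
n7 = Z xor n6 = Z xor (X xor (Y xor (X \/ ((X xor (Z \/ Y)) \/ Y))))
At X=0, Y=0, Z=0, W=0: circuit gives 0, formula gives 0.
At X=0, Y=1, Z=1, W=0: circuit gives 1, formula gives 1.
Agrees on all 16 inputs.

Yes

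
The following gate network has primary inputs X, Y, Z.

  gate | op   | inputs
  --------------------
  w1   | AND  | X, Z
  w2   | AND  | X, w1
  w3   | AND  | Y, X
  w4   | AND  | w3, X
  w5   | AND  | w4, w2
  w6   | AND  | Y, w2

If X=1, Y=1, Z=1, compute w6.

1

w1 = 1 AND 1 = 1
w2 = 1 AND 1 = 1
w6 = 1 AND 1 = 1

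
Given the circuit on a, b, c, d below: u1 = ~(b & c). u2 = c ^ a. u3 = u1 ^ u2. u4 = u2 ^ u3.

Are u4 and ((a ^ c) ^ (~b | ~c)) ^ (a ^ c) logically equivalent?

u1 = ~(b & c)
u2 = c ^ a
u3 = u1 ^ u2 = (~(b & c)) ^ (c ^ a)
u4 = u2 ^ u3 = (c ^ a) ^ ((~(b & c)) ^ (c ^ a))
At a=0, b=1, c=1, d=0: circuit gives 0, formula gives 0.
At a=0, b=0, c=0, d=0: circuit gives 1, formula gives 1.
Agrees on all 16 inputs.

Yes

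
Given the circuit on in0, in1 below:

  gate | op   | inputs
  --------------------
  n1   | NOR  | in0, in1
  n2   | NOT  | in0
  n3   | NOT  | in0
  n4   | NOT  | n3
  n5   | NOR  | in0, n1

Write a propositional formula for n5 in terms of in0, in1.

in0 NOR (in0 NOR in1)

n1 = in0 NOR in1
n5 = in0 NOR n1 = in0 NOR (in0 NOR in1)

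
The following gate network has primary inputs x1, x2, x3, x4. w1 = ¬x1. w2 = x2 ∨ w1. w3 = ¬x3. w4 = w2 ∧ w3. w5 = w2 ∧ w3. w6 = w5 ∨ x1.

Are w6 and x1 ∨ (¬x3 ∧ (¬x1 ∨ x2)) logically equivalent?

Yes

w1 = ¬x1
w2 = x2 ∨ w1 = x2 ∨ ¬x1
w3 = ¬x3
w5 = w2 ∧ w3 = (x2 ∨ ¬x1) ∧ ¬x3
w6 = w5 ∨ x1 = ((x2 ∨ ¬x1) ∧ ¬x3) ∨ x1
At x1=0, x2=0, x3=1, x4=0: circuit gives 0, formula gives 0.
At x1=0, x2=0, x3=0, x4=0: circuit gives 1, formula gives 1.
Agrees on all 16 inputs.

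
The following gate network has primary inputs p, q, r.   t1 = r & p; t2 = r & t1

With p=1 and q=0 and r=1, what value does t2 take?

t1 = 1 & 1 = 1
t2 = 1 & 1 = 1

1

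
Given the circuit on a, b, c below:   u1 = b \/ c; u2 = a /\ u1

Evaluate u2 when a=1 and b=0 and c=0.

0

u1 = 0 \/ 0 = 0
u2 = 1 /\ 0 = 0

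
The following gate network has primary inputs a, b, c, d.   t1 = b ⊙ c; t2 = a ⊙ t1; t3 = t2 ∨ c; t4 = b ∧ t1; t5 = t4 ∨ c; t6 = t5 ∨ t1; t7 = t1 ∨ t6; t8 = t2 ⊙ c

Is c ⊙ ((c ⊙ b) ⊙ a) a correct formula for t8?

t1 = b ⊙ c
t2 = a ⊙ t1 = a ⊙ (b ⊙ c)
t8 = t2 ⊙ c = (a ⊙ (b ⊙ c)) ⊙ c
At a=0, b=1, c=0, d=0: circuit gives 0, formula gives 0.
At a=0, b=0, c=0, d=0: circuit gives 1, formula gives 1.
Agrees on all 16 inputs.

Yes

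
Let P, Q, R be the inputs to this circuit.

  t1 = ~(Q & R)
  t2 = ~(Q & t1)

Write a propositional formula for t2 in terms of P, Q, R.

t1 = ~(Q & R)
t2 = ~(Q & t1) = ~(Q & (~(Q & R)))

~(Q & (~(Q & R)))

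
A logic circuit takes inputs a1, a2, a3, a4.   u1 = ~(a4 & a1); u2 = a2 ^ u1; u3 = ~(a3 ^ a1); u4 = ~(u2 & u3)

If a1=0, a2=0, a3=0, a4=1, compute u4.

0

u1 = ~(1 & 0) = 1
u2 = 0 ^ 1 = 1
u3 = ~(0 ^ 0) = 1
u4 = ~(1 & 1) = 0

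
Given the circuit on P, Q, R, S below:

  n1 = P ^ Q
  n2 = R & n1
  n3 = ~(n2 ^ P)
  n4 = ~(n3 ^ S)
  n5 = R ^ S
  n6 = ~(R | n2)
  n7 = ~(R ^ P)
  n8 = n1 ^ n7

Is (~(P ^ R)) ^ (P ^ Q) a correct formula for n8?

Yes

n1 = P ^ Q
n7 = ~(R ^ P)
n8 = n1 ^ n7 = (P ^ Q) ^ (~(R ^ P))
At P=0, Q=0, R=1, S=0: circuit gives 0, formula gives 0.
At P=0, Q=0, R=0, S=0: circuit gives 1, formula gives 1.
Agrees on all 16 inputs.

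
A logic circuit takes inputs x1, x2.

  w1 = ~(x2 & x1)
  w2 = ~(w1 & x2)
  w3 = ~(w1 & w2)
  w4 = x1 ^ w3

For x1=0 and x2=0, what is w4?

0

w1 = ~(0 & 0) = 1
w2 = ~(1 & 0) = 1
w3 = ~(1 & 1) = 0
w4 = 0 ^ 0 = 0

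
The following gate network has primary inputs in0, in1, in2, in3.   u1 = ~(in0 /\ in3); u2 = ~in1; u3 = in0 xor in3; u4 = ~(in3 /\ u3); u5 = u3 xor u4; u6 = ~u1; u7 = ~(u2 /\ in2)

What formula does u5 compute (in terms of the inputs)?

(in0 xor in3) xor (~(in3 /\ (in0 xor in3)))

u3 = in0 xor in3
u4 = ~(in3 /\ u3) = ~(in3 /\ (in0 xor in3))
u5 = u3 xor u4 = (in0 xor in3) xor (~(in3 /\ (in0 xor in3)))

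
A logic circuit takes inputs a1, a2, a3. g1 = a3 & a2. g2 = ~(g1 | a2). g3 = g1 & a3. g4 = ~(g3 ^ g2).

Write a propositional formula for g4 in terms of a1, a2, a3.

~(((a3 & a2) & a3) ^ (~((a3 & a2) | a2)))

g1 = a3 & a2
g2 = ~(g1 | a2) = ~((a3 & a2) | a2)
g3 = g1 & a3 = (a3 & a2) & a3
g4 = ~(g3 ^ g2) = ~(((a3 & a2) & a3) ^ (~((a3 & a2) | a2)))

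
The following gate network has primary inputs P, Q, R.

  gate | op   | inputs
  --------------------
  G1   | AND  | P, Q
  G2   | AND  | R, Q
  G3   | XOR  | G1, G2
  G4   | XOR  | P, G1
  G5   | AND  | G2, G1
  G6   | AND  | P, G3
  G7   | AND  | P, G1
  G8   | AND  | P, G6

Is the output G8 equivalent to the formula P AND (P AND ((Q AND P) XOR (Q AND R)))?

G1 = P AND Q
G2 = R AND Q
G3 = G1 XOR G2 = (P AND Q) XOR (R AND Q)
G6 = P AND G3 = P AND ((P AND Q) XOR (R AND Q))
G8 = P AND G6 = P AND (P AND ((P AND Q) XOR (R AND Q)))
At P=0, Q=0, R=0: circuit gives 0, formula gives 0.
At P=1, Q=1, R=0: circuit gives 1, formula gives 1.
Agrees on all 8 inputs.

Yes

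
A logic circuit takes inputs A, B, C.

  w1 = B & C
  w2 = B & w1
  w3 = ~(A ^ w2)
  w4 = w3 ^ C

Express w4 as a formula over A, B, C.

(~(A ^ (B & (B & C)))) ^ C

w1 = B & C
w2 = B & w1 = B & (B & C)
w3 = ~(A ^ w2) = ~(A ^ (B & (B & C)))
w4 = w3 ^ C = (~(A ^ (B & (B & C)))) ^ C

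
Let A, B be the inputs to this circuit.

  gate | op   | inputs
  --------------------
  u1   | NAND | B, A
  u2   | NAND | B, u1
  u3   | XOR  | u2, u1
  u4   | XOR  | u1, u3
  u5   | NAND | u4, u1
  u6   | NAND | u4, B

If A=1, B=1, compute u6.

u1 = 1 NAND 1 = 0
u2 = 1 NAND 0 = 1
u3 = 1 XOR 0 = 1
u4 = 0 XOR 1 = 1
u6 = 1 NAND 1 = 0

0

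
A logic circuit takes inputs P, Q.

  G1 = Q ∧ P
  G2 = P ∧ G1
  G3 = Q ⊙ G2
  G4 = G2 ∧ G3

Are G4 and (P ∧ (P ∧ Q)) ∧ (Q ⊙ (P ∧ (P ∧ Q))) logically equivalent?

G1 = Q ∧ P
G2 = P ∧ G1 = P ∧ (Q ∧ P)
G3 = Q ⊙ G2 = Q ⊙ (P ∧ (Q ∧ P))
G4 = G2 ∧ G3 = (P ∧ (Q ∧ P)) ∧ (Q ⊙ (P ∧ (Q ∧ P)))
At P=0, Q=0: circuit gives 0, formula gives 0.
At P=1, Q=1: circuit gives 1, formula gives 1.
Agrees on all 4 inputs.

Yes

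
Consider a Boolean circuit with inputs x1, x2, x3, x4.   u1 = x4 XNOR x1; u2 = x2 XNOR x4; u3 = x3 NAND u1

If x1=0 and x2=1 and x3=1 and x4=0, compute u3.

u1 = 0 XNOR 0 = 1
u3 = 1 NAND 1 = 0

0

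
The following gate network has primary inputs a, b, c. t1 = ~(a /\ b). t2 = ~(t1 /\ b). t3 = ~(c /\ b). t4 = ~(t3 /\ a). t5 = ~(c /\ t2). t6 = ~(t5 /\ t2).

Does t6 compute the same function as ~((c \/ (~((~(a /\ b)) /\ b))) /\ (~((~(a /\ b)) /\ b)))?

No

t1 = ~(a /\ b)
t2 = ~(t1 /\ b) = ~((~(a /\ b)) /\ b)
t5 = ~(c /\ t2) = ~(c /\ (~((~(a /\ b)) /\ b)))
t6 = ~(t5 /\ t2) = ~((~(c /\ (~((~(a /\ b)) /\ b)))) /\ (~((~(a /\ b)) /\ b)))
At a=0, b=0, c=1: circuit gives 1, formula gives 0.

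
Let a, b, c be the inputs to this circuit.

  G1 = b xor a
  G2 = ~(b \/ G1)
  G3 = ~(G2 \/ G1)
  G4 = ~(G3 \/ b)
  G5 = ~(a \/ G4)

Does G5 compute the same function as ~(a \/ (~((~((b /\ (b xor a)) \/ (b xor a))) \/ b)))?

No

G1 = b xor a
G2 = ~(b \/ G1) = ~(b \/ (b xor a))
G3 = ~(G2 \/ G1) = ~((~(b \/ (b xor a))) \/ (b xor a))
G4 = ~(G3 \/ b) = ~((~((~(b \/ (b xor a))) \/ (b xor a))) \/ b)
G5 = ~(a \/ G4) = ~(a \/ (~((~((~(b \/ (b xor a))) \/ (b xor a))) \/ b)))
At a=0, b=0, c=0: circuit gives 0, formula gives 1.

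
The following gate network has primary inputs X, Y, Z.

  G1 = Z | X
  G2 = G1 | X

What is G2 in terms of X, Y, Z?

(Z | X) | X

G1 = Z | X
G2 = G1 | X = (Z | X) | X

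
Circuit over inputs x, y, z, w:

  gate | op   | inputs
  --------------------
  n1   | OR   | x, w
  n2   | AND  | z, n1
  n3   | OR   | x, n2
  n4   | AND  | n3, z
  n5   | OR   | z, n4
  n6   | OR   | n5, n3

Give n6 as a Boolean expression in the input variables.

(z OR ((x OR (z AND (x OR w))) AND z)) OR (x OR (z AND (x OR w)))

n1 = x OR w
n2 = z AND n1 = z AND (x OR w)
n3 = x OR n2 = x OR (z AND (x OR w))
n4 = n3 AND z = (x OR (z AND (x OR w))) AND z
n5 = z OR n4 = z OR ((x OR (z AND (x OR w))) AND z)
n6 = n5 OR n3 = (z OR ((x OR (z AND (x OR w))) AND z)) OR (x OR (z AND (x OR w)))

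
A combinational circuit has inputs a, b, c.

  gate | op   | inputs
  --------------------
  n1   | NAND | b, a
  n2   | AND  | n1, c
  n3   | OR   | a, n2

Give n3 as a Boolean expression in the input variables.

a OR ((b NAND a) AND c)

n1 = b NAND a
n2 = n1 AND c = (b NAND a) AND c
n3 = a OR n2 = a OR ((b NAND a) AND c)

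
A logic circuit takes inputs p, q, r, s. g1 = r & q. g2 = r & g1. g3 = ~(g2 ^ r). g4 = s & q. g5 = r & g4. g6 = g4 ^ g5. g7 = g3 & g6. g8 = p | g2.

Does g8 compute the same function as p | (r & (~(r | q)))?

g1 = r & q
g2 = r & g1 = r & (r & q)
g8 = p | g2 = p | (r & (r & q))
At p=0, q=1, r=1, s=0: circuit gives 1, formula gives 0.

No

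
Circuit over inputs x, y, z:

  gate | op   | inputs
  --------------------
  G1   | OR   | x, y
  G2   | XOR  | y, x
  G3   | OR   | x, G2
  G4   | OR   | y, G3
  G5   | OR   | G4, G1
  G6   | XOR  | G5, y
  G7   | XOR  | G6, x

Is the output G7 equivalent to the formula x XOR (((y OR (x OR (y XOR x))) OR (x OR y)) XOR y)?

G1 = x OR y
G2 = y XOR x
G3 = x OR G2 = x OR (y XOR x)
G4 = y OR G3 = y OR (x OR (y XOR x))
G5 = G4 OR G1 = (y OR (x OR (y XOR x))) OR (x OR y)
G6 = G5 XOR y = ((y OR (x OR (y XOR x))) OR (x OR y)) XOR y
G7 = G6 XOR x = (((y OR (x OR (y XOR x))) OR (x OR y)) XOR y) XOR x
At x=0, y=0, z=0: circuit gives 0, formula gives 0.
At x=1, y=1, z=0: circuit gives 1, formula gives 1.
Agrees on all 8 inputs.

Yes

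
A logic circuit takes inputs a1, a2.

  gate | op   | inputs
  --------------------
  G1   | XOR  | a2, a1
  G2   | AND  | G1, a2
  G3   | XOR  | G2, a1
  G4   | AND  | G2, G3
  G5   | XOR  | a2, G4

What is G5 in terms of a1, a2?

G1 = a2 XOR a1
G2 = G1 AND a2 = (a2 XOR a1) AND a2
G3 = G2 XOR a1 = ((a2 XOR a1) AND a2) XOR a1
G4 = G2 AND G3 = ((a2 XOR a1) AND a2) AND (((a2 XOR a1) AND a2) XOR a1)
G5 = a2 XOR G4 = a2 XOR (((a2 XOR a1) AND a2) AND (((a2 XOR a1) AND a2) XOR a1))

a2 XOR (((a2 XOR a1) AND a2) AND (((a2 XOR a1) AND a2) XOR a1))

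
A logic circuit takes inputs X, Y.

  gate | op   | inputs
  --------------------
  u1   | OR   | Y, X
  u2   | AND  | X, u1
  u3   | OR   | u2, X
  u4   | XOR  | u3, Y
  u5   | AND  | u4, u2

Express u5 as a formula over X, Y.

u1 = Y OR X
u2 = X AND u1 = X AND (Y OR X)
u3 = u2 OR X = (X AND (Y OR X)) OR X
u4 = u3 XOR Y = ((X AND (Y OR X)) OR X) XOR Y
u5 = u4 AND u2 = (((X AND (Y OR X)) OR X) XOR Y) AND (X AND (Y OR X))

(((X AND (Y OR X)) OR X) XOR Y) AND (X AND (Y OR X))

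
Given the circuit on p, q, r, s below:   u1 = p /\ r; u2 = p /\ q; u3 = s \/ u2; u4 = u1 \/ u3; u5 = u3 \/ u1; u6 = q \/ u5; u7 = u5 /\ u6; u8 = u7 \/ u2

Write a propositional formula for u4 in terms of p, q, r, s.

u1 = p /\ r
u2 = p /\ q
u3 = s \/ u2 = s \/ (p /\ q)
u4 = u1 \/ u3 = (p /\ r) \/ (s \/ (p /\ q))

(p /\ r) \/ (s \/ (p /\ q))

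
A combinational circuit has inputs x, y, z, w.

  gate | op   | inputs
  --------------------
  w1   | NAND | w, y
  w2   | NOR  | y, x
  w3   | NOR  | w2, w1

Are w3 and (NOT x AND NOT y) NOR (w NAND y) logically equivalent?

w1 = w NAND y
w2 = y NOR x
w3 = w2 NOR w1 = (y NOR x) NOR (w NAND y)
At x=0, y=0, z=0, w=0: circuit gives 0, formula gives 0.
At x=0, y=1, z=0, w=1: circuit gives 1, formula gives 1.
Agrees on all 16 inputs.

Yes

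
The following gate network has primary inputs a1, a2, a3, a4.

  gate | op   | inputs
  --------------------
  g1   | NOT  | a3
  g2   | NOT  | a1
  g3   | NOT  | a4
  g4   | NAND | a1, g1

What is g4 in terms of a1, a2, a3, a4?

g1 = NOT a3
g4 = a1 NAND g1 = a1 NAND NOT a3

a1 NAND NOT a3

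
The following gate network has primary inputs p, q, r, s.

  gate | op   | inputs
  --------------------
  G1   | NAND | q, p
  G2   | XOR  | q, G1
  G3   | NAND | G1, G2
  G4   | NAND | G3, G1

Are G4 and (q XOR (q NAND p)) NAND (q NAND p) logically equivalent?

No

G1 = q NAND p
G2 = q XOR G1 = q XOR (q NAND p)
G3 = G1 NAND G2 = (q NAND p) NAND (q XOR (q NAND p))
G4 = G3 NAND G1 = ((q NAND p) NAND (q XOR (q NAND p))) NAND (q NAND p)
At p=0, q=0, r=0, s=0: circuit gives 1, formula gives 0.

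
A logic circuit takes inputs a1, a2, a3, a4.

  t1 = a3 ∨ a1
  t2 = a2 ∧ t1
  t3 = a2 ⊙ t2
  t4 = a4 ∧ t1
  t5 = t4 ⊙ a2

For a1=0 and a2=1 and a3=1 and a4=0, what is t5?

0

t1 = 1 ∨ 0 = 1
t4 = 0 ∧ 1 = 0
t5 = 0 ⊙ 1 = 0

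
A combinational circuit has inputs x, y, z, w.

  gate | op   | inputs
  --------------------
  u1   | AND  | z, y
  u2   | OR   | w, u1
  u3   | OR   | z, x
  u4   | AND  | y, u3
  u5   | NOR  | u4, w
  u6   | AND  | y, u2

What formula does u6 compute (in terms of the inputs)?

y AND (w OR (z AND y))

u1 = z AND y
u2 = w OR u1 = w OR (z AND y)
u6 = y AND u2 = y AND (w OR (z AND y))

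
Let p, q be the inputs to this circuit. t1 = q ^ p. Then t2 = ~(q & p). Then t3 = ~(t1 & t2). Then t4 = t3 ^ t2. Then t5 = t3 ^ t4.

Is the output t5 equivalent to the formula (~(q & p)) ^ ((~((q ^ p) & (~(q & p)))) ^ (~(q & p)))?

No

t1 = q ^ p
t2 = ~(q & p)
t3 = ~(t1 & t2) = ~((q ^ p) & (~(q & p)))
t4 = t3 ^ t2 = (~((q ^ p) & (~(q & p)))) ^ (~(q & p))
t5 = t3 ^ t4 = (~((q ^ p) & (~(q & p)))) ^ ((~((q ^ p) & (~(q & p)))) ^ (~(q & p)))
At p=0, q=1: circuit gives 1, formula gives 0.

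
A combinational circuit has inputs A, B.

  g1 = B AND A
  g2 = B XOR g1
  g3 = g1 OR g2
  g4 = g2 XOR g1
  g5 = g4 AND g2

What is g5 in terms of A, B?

((B XOR (B AND A)) XOR (B AND A)) AND (B XOR (B AND A))

g1 = B AND A
g2 = B XOR g1 = B XOR (B AND A)
g4 = g2 XOR g1 = (B XOR (B AND A)) XOR (B AND A)
g5 = g4 AND g2 = ((B XOR (B AND A)) XOR (B AND A)) AND (B XOR (B AND A))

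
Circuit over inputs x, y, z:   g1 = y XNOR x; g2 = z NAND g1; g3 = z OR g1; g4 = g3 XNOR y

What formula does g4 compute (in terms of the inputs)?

g1 = y XNOR x
g3 = z OR g1 = z OR (y XNOR x)
g4 = g3 XNOR y = (z OR (y XNOR x)) XNOR y

(z OR (y XNOR x)) XNOR y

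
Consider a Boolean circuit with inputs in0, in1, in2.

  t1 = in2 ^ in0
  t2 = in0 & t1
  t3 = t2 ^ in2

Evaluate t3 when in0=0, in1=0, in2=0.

0

t1 = 0 ^ 0 = 0
t2 = 0 & 0 = 0
t3 = 0 ^ 0 = 0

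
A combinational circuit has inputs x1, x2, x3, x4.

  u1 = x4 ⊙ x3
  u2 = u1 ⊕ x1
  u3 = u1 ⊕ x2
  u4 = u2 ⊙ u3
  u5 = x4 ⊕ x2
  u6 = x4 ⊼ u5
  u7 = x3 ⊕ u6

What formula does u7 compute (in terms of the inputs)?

x3 ⊕ (x4 ⊼ (x4 ⊕ x2))

u5 = x4 ⊕ x2
u6 = x4 ⊼ u5 = x4 ⊼ (x4 ⊕ x2)
u7 = x3 ⊕ u6 = x3 ⊕ (x4 ⊼ (x4 ⊕ x2))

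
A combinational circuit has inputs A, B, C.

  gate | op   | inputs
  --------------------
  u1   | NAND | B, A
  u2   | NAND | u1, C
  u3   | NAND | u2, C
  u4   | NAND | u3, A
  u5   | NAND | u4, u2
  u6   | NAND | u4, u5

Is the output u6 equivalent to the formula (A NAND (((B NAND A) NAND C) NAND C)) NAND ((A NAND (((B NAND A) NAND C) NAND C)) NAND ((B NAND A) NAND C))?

u1 = B NAND A
u2 = u1 NAND C = (B NAND A) NAND C
u3 = u2 NAND C = ((B NAND A) NAND C) NAND C
u4 = u3 NAND A = (((B NAND A) NAND C) NAND C) NAND A
u5 = u4 NAND u2 = ((((B NAND A) NAND C) NAND C) NAND A) NAND ((B NAND A) NAND C)
u6 = u4 NAND u5 = ((((B NAND A) NAND C) NAND C) NAND A) NAND (((((B NAND A) NAND C) NAND C) NAND A) NAND ((B NAND A) NAND C))
At A=0, B=0, C=1: circuit gives 0, formula gives 0.
At A=0, B=0, C=0: circuit gives 1, formula gives 1.
Agrees on all 8 inputs.

Yes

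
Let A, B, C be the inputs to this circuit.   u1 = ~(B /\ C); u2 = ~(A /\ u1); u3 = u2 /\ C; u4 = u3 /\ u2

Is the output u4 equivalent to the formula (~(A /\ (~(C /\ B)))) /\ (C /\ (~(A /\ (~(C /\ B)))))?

Yes

u1 = ~(B /\ C)
u2 = ~(A /\ u1) = ~(A /\ (~(B /\ C)))
u3 = u2 /\ C = (~(A /\ (~(B /\ C)))) /\ C
u4 = u3 /\ u2 = ((~(A /\ (~(B /\ C)))) /\ C) /\ (~(A /\ (~(B /\ C))))
At A=0, B=0, C=0: circuit gives 0, formula gives 0.
At A=0, B=0, C=1: circuit gives 1, formula gives 1.
Agrees on all 8 inputs.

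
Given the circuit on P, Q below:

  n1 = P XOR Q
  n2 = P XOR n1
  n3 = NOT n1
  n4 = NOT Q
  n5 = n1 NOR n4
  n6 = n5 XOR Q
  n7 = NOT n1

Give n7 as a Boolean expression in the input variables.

n1 = P XOR Q
n7 = NOT n1 = NOT (P XOR Q)

NOT (P XOR Q)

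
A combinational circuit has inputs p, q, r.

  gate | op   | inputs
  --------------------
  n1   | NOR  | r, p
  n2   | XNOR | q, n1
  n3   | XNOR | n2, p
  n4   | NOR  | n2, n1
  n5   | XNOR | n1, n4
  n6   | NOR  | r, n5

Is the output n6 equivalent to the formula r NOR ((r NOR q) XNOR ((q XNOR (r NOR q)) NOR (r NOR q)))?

No

n1 = r NOR p
n2 = q XNOR n1 = q XNOR (r NOR p)
n4 = n2 NOR n1 = (q XNOR (r NOR p)) NOR (r NOR p)
n5 = n1 XNOR n4 = (r NOR p) XNOR ((q XNOR (r NOR p)) NOR (r NOR p))
n6 = r NOR n5 = r NOR ((r NOR p) XNOR ((q XNOR (r NOR p)) NOR (r NOR p)))
At p=1, q=0, r=0: circuit gives 0, formula gives 1.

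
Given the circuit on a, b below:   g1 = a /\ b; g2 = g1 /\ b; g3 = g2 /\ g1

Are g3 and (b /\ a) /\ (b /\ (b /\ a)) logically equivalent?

Yes

g1 = a /\ b
g2 = g1 /\ b = (a /\ b) /\ b
g3 = g2 /\ g1 = ((a /\ b) /\ b) /\ (a /\ b)
At a=0, b=0: circuit gives 0, formula gives 0.
At a=1, b=1: circuit gives 1, formula gives 1.
Agrees on all 4 inputs.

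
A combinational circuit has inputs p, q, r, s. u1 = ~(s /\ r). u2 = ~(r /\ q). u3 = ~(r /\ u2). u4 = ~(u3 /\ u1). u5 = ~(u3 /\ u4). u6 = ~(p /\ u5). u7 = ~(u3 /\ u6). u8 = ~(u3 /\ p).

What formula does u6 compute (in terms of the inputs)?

~(p /\ (~((~(r /\ (~(r /\ q)))) /\ (~((~(r /\ (~(r /\ q)))) /\ (~(s /\ r)))))))

u1 = ~(s /\ r)
u2 = ~(r /\ q)
u3 = ~(r /\ u2) = ~(r /\ (~(r /\ q)))
u4 = ~(u3 /\ u1) = ~((~(r /\ (~(r /\ q)))) /\ (~(s /\ r)))
u5 = ~(u3 /\ u4) = ~((~(r /\ (~(r /\ q)))) /\ (~((~(r /\ (~(r /\ q)))) /\ (~(s /\ r)))))
u6 = ~(p /\ u5) = ~(p /\ (~((~(r /\ (~(r /\ q)))) /\ (~((~(r /\ (~(r /\ q)))) /\ (~(s /\ r)))))))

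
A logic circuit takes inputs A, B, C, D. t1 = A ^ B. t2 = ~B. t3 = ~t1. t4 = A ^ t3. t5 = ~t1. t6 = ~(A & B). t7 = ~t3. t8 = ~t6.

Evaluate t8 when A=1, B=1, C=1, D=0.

t6 = ~(1 & 1) = 0
t8 = ~0 = 1

1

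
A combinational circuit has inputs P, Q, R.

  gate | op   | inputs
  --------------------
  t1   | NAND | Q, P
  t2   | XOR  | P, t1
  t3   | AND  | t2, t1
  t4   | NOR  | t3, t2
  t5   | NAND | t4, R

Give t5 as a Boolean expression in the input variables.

(((P XOR (Q NAND P)) AND (Q NAND P)) NOR (P XOR (Q NAND P))) NAND R

t1 = Q NAND P
t2 = P XOR t1 = P XOR (Q NAND P)
t3 = t2 AND t1 = (P XOR (Q NAND P)) AND (Q NAND P)
t4 = t3 NOR t2 = ((P XOR (Q NAND P)) AND (Q NAND P)) NOR (P XOR (Q NAND P))
t5 = t4 NAND R = (((P XOR (Q NAND P)) AND (Q NAND P)) NOR (P XOR (Q NAND P))) NAND R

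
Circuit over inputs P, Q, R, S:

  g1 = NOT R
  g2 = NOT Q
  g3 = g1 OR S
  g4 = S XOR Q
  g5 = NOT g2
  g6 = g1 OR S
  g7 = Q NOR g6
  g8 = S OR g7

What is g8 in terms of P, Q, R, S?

g1 = NOT R
g6 = g1 OR S = NOT R OR S
g7 = Q NOR g6 = Q NOR (NOT R OR S)
g8 = S OR g7 = S OR (Q NOR (NOT R OR S))

S OR (Q NOR (NOT R OR S))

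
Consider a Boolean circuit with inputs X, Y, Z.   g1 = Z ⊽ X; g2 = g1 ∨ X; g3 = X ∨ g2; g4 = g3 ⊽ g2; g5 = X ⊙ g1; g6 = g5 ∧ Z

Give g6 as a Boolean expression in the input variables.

g1 = Z ⊽ X
g5 = X ⊙ g1 = X ⊙ (Z ⊽ X)
g6 = g5 ∧ Z = (X ⊙ (Z ⊽ X)) ∧ Z

(X ⊙ (Z ⊽ X)) ∧ Z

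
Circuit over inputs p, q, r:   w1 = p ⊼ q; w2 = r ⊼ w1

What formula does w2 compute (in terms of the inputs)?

w1 = p ⊼ q
w2 = r ⊼ w1 = r ⊼ (p ⊼ q)

r ⊼ (p ⊼ q)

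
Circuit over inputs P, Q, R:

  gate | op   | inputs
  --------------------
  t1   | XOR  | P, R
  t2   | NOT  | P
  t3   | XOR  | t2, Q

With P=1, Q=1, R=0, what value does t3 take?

t2 = NOT 1 = 0
t3 = 0 XOR 1 = 1

1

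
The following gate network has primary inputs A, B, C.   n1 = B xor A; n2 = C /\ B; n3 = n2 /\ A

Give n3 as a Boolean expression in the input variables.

(C /\ B) /\ A

n2 = C /\ B
n3 = n2 /\ A = (C /\ B) /\ A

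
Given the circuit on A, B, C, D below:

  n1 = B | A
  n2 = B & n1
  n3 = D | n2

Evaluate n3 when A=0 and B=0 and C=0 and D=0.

0

n1 = 0 | 0 = 0
n2 = 0 & 0 = 0
n3 = 0 | 0 = 0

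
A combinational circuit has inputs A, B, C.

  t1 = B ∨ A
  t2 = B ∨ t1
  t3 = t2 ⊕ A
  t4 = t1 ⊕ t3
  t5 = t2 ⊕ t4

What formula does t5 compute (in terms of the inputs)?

t1 = B ∨ A
t2 = B ∨ t1 = B ∨ (B ∨ A)
t3 = t2 ⊕ A = (B ∨ (B ∨ A)) ⊕ A
t4 = t1 ⊕ t3 = (B ∨ A) ⊕ ((B ∨ (B ∨ A)) ⊕ A)
t5 = t2 ⊕ t4 = (B ∨ (B ∨ A)) ⊕ ((B ∨ A) ⊕ ((B ∨ (B ∨ A)) ⊕ A))

(B ∨ (B ∨ A)) ⊕ ((B ∨ A) ⊕ ((B ∨ (B ∨ A)) ⊕ A))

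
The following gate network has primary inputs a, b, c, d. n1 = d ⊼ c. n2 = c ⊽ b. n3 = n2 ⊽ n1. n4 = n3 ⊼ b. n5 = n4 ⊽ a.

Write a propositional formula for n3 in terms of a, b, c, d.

(c ⊽ b) ⊽ (d ⊼ c)

n1 = d ⊼ c
n2 = c ⊽ b
n3 = n2 ⊽ n1 = (c ⊽ b) ⊽ (d ⊼ c)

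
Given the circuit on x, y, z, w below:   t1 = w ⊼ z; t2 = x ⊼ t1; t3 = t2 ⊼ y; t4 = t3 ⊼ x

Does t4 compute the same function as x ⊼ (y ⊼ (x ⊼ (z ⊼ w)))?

t1 = w ⊼ z
t2 = x ⊼ t1 = x ⊼ (w ⊼ z)
t3 = t2 ⊼ y = (x ⊼ (w ⊼ z)) ⊼ y
t4 = t3 ⊼ x = ((x ⊼ (w ⊼ z)) ⊼ y) ⊼ x
At x=1, y=0, z=0, w=0: circuit gives 0, formula gives 0.
At x=0, y=0, z=0, w=0: circuit gives 1, formula gives 1.
Agrees on all 16 inputs.

Yes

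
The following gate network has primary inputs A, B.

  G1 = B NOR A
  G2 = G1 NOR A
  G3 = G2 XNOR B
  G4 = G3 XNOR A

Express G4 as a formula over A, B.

G1 = B NOR A
G2 = G1 NOR A = (B NOR A) NOR A
G3 = G2 XNOR B = ((B NOR A) NOR A) XNOR B
G4 = G3 XNOR A = (((B NOR A) NOR A) XNOR B) XNOR A

(((B NOR A) NOR A) XNOR B) XNOR A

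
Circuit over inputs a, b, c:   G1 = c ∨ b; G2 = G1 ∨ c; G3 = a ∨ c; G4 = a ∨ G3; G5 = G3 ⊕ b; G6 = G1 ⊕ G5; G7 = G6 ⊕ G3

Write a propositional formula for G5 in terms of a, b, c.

G3 = a ∨ c
G5 = G3 ⊕ b = (a ∨ c) ⊕ b

(a ∨ c) ⊕ b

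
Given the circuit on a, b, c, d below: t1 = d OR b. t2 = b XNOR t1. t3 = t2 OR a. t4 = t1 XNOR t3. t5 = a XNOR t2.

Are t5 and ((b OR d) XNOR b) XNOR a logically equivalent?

t1 = d OR b
t2 = b XNOR t1 = b XNOR (d OR b)
t5 = a XNOR t2 = a XNOR (b XNOR (d OR b))
At a=0, b=0, c=0, d=0: circuit gives 0, formula gives 0.
At a=0, b=0, c=0, d=1: circuit gives 1, formula gives 1.
Agrees on all 16 inputs.

Yes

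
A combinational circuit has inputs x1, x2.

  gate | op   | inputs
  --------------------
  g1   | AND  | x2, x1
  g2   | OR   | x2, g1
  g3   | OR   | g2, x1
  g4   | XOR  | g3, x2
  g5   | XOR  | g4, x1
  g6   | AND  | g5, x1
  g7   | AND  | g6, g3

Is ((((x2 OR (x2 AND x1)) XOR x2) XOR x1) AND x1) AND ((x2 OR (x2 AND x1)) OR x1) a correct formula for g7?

g1 = x2 AND x1
g2 = x2 OR g1 = x2 OR (x2 AND x1)
g3 = g2 OR x1 = (x2 OR (x2 AND x1)) OR x1
g4 = g3 XOR x2 = ((x2 OR (x2 AND x1)) OR x1) XOR x2
g5 = g4 XOR x1 = (((x2 OR (x2 AND x1)) OR x1) XOR x2) XOR x1
g6 = g5 AND x1 = ((((x2 OR (x2 AND x1)) OR x1) XOR x2) XOR x1) AND x1
g7 = g6 AND g3 = (((((x2 OR (x2 AND x1)) OR x1) XOR x2) XOR x1) AND x1) AND ((x2 OR (x2 AND x1)) OR x1)
At x1=1, x2=0: circuit gives 0, formula gives 1.

No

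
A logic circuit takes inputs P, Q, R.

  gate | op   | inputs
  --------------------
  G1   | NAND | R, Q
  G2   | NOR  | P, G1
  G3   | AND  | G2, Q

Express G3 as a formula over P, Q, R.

G1 = R NAND Q
G2 = P NOR G1 = P NOR (R NAND Q)
G3 = G2 AND Q = (P NOR (R NAND Q)) AND Q

(P NOR (R NAND Q)) AND Q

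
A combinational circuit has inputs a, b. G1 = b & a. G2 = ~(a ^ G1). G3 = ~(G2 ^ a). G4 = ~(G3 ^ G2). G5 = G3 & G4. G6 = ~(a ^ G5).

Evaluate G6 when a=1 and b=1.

1

G1 = 1 & 1 = 1
G2 = ~(1 ^ 1) = 1
G3 = ~(1 ^ 1) = 1
G4 = ~(1 ^ 1) = 1
G5 = 1 & 1 = 1
G6 = ~(1 ^ 1) = 1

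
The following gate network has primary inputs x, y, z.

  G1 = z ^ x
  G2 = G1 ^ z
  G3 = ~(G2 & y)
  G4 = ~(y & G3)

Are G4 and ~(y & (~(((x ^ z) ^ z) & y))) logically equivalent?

G1 = z ^ x
G2 = G1 ^ z = (z ^ x) ^ z
G3 = ~(G2 & y) = ~(((z ^ x) ^ z) & y)
G4 = ~(y & G3) = ~(y & (~(((z ^ x) ^ z) & y)))
At x=0, y=1, z=0: circuit gives 0, formula gives 0.
At x=0, y=0, z=0: circuit gives 1, formula gives 1.
Agrees on all 8 inputs.

Yes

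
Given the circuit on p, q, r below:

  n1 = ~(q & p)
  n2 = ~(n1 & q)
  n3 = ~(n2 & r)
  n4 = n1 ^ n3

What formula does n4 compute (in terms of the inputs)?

(~(q & p)) ^ (~((~((~(q & p)) & q)) & r))

n1 = ~(q & p)
n2 = ~(n1 & q) = ~((~(q & p)) & q)
n3 = ~(n2 & r) = ~((~((~(q & p)) & q)) & r)
n4 = n1 ^ n3 = (~(q & p)) ^ (~((~((~(q & p)) & q)) & r))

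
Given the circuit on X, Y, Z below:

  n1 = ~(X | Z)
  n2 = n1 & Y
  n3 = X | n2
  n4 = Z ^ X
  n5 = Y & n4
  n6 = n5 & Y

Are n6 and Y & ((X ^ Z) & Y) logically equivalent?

Yes

n4 = Z ^ X
n5 = Y & n4 = Y & (Z ^ X)
n6 = n5 & Y = (Y & (Z ^ X)) & Y
At X=0, Y=0, Z=0: circuit gives 0, formula gives 0.
At X=0, Y=1, Z=1: circuit gives 1, formula gives 1.
Agrees on all 8 inputs.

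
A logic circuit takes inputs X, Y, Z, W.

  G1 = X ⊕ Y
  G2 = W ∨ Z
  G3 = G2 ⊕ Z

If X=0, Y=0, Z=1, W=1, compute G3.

G2 = 1 ∨ 1 = 1
G3 = 1 ⊕ 1 = 0

0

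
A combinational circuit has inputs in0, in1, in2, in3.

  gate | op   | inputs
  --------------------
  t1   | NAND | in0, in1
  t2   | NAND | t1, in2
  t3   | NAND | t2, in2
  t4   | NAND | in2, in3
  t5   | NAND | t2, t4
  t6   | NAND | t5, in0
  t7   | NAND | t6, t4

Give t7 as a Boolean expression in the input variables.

t1 = in0 NAND in1
t2 = t1 NAND in2 = (in0 NAND in1) NAND in2
t4 = in2 NAND in3
t5 = t2 NAND t4 = ((in0 NAND in1) NAND in2) NAND (in2 NAND in3)
t6 = t5 NAND in0 = (((in0 NAND in1) NAND in2) NAND (in2 NAND in3)) NAND in0
t7 = t6 NAND t4 = ((((in0 NAND in1) NAND in2) NAND (in2 NAND in3)) NAND in0) NAND (in2 NAND in3)

((((in0 NAND in1) NAND in2) NAND (in2 NAND in3)) NAND in0) NAND (in2 NAND in3)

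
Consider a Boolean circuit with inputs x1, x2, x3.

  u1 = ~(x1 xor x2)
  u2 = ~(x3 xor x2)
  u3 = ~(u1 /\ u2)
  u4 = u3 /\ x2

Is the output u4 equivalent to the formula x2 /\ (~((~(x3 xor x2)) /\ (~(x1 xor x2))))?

Yes

u1 = ~(x1 xor x2)
u2 = ~(x3 xor x2)
u3 = ~(u1 /\ u2) = ~((~(x1 xor x2)) /\ (~(x3 xor x2)))
u4 = u3 /\ x2 = (~((~(x1 xor x2)) /\ (~(x3 xor x2)))) /\ x2
At x1=0, x2=0, x3=0: circuit gives 0, formula gives 0.
At x1=0, x2=1, x3=0: circuit gives 1, formula gives 1.
Agrees on all 8 inputs.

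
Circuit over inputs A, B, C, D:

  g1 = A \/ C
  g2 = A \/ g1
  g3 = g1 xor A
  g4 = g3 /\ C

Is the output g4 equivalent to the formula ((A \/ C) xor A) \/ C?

g1 = A \/ C
g3 = g1 xor A = (A \/ C) xor A
g4 = g3 /\ C = ((A \/ C) xor A) /\ C
At A=1, B=0, C=1, D=0: circuit gives 0, formula gives 1.

No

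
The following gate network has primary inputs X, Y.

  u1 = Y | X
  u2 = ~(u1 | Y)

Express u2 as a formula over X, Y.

~((Y | X) | Y)

u1 = Y | X
u2 = ~(u1 | Y) = ~((Y | X) | Y)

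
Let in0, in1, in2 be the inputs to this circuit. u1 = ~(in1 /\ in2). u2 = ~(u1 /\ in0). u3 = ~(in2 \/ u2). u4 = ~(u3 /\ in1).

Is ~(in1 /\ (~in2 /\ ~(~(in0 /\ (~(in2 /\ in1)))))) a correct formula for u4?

Yes

u1 = ~(in1 /\ in2)
u2 = ~(u1 /\ in0) = ~((~(in1 /\ in2)) /\ in0)
u3 = ~(in2 \/ u2) = ~(in2 \/ (~((~(in1 /\ in2)) /\ in0)))
u4 = ~(u3 /\ in1) = ~((~(in2 \/ (~((~(in1 /\ in2)) /\ in0)))) /\ in1)
At in0=1, in1=1, in2=0: circuit gives 0, formula gives 0.
At in0=0, in1=0, in2=0: circuit gives 1, formula gives 1.
Agrees on all 8 inputs.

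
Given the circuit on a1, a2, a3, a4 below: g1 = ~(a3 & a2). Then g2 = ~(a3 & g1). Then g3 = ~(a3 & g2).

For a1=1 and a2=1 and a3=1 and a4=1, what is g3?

0

g1 = ~(1 & 1) = 0
g2 = ~(1 & 0) = 1
g3 = ~(1 & 1) = 0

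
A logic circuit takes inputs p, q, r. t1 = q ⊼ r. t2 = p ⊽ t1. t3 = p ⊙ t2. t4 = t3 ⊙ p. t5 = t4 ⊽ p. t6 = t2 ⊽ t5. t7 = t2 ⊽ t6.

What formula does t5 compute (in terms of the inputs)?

t1 = q ⊼ r
t2 = p ⊽ t1 = p ⊽ (q ⊼ r)
t3 = p ⊙ t2 = p ⊙ (p ⊽ (q ⊼ r))
t4 = t3 ⊙ p = (p ⊙ (p ⊽ (q ⊼ r))) ⊙ p
t5 = t4 ⊽ p = ((p ⊙ (p ⊽ (q ⊼ r))) ⊙ p) ⊽ p

((p ⊙ (p ⊽ (q ⊼ r))) ⊙ p) ⊽ p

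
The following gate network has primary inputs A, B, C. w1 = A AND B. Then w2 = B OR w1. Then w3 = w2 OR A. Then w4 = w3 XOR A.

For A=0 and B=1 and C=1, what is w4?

w1 = 0 AND 1 = 0
w2 = 1 OR 0 = 1
w3 = 1 OR 0 = 1
w4 = 1 XOR 0 = 1

1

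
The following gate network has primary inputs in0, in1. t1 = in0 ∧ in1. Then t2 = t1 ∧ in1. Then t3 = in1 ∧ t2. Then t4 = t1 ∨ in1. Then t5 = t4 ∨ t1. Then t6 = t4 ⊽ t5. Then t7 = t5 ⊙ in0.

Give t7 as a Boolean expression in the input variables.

t1 = in0 ∧ in1
t4 = t1 ∨ in1 = (in0 ∧ in1) ∨ in1
t5 = t4 ∨ t1 = ((in0 ∧ in1) ∨ in1) ∨ (in0 ∧ in1)
t7 = t5 ⊙ in0 = (((in0 ∧ in1) ∨ in1) ∨ (in0 ∧ in1)) ⊙ in0

(((in0 ∧ in1) ∨ in1) ∨ (in0 ∧ in1)) ⊙ in0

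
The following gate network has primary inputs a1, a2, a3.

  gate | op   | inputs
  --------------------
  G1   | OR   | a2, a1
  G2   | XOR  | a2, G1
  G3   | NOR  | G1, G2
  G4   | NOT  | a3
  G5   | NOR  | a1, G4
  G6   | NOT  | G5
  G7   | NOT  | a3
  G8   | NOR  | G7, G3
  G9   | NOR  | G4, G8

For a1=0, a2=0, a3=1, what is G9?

1

G1 = 0 OR 0 = 0
G2 = 0 XOR 0 = 0
G3 = 0 NOR 0 = 1
G4 = NOT 1 = 0
G7 = NOT 1 = 0
G8 = 0 NOR 1 = 0
G9 = 0 NOR 0 = 1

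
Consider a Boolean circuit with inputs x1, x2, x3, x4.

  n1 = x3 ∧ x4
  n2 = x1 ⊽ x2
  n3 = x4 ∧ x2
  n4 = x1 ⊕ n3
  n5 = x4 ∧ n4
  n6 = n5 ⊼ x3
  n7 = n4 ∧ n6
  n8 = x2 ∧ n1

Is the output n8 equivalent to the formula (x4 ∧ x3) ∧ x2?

Yes

n1 = x3 ∧ x4
n8 = x2 ∧ n1 = x2 ∧ (x3 ∧ x4)
At x1=0, x2=0, x3=0, x4=0: circuit gives 0, formula gives 0.
At x1=0, x2=1, x3=1, x4=1: circuit gives 1, formula gives 1.
Agrees on all 16 inputs.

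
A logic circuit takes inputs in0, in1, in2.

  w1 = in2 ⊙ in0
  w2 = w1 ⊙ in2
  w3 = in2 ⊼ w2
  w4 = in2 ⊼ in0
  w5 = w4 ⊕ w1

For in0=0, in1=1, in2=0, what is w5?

0

w1 = 0 ⊙ 0 = 1
w4 = 0 ⊼ 0 = 1
w5 = 1 ⊕ 1 = 0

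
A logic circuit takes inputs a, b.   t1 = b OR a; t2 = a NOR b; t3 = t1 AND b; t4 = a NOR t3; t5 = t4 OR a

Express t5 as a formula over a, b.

t1 = b OR a
t3 = t1 AND b = (b OR a) AND b
t4 = a NOR t3 = a NOR ((b OR a) AND b)
t5 = t4 OR a = (a NOR ((b OR a) AND b)) OR a

(a NOR ((b OR a) AND b)) OR a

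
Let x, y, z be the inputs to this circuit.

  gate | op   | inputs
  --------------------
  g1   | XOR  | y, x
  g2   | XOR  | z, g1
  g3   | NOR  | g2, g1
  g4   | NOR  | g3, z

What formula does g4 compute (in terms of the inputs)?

((z XOR (y XOR x)) NOR (y XOR x)) NOR z

g1 = y XOR x
g2 = z XOR g1 = z XOR (y XOR x)
g3 = g2 NOR g1 = (z XOR (y XOR x)) NOR (y XOR x)
g4 = g3 NOR z = ((z XOR (y XOR x)) NOR (y XOR x)) NOR z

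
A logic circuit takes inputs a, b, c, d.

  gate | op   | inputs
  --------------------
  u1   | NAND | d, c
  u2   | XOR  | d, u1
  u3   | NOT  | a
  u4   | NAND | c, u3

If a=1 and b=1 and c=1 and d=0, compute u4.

u3 = NOT 1 = 0
u4 = 1 NAND 0 = 1

1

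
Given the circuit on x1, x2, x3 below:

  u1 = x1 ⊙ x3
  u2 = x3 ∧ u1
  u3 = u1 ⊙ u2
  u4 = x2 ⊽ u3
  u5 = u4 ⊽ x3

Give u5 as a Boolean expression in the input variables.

u1 = x1 ⊙ x3
u2 = x3 ∧ u1 = x3 ∧ (x1 ⊙ x3)
u3 = u1 ⊙ u2 = (x1 ⊙ x3) ⊙ (x3 ∧ (x1 ⊙ x3))
u4 = x2 ⊽ u3 = x2 ⊽ ((x1 ⊙ x3) ⊙ (x3 ∧ (x1 ⊙ x3)))
u5 = u4 ⊽ x3 = (x2 ⊽ ((x1 ⊙ x3) ⊙ (x3 ∧ (x1 ⊙ x3)))) ⊽ x3

(x2 ⊽ ((x1 ⊙ x3) ⊙ (x3 ∧ (x1 ⊙ x3)))) ⊽ x3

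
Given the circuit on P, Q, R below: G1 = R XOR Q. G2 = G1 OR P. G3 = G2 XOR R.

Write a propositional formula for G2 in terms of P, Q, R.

G1 = R XOR Q
G2 = G1 OR P = (R XOR Q) OR P

(R XOR Q) OR P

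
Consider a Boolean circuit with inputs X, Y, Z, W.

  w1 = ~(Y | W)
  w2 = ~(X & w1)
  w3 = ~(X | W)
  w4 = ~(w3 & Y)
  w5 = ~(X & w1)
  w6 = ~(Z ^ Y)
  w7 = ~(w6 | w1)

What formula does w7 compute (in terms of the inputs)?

~((~(Z ^ Y)) | (~(Y | W)))

w1 = ~(Y | W)
w6 = ~(Z ^ Y)
w7 = ~(w6 | w1) = ~((~(Z ^ Y)) | (~(Y | W)))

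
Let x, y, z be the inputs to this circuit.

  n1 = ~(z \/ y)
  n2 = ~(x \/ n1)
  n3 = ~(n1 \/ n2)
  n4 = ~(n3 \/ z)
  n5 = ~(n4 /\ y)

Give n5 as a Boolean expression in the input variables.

~((~((~((~(z \/ y)) \/ (~(x \/ (~(z \/ y)))))) \/ z)) /\ y)

n1 = ~(z \/ y)
n2 = ~(x \/ n1) = ~(x \/ (~(z \/ y)))
n3 = ~(n1 \/ n2) = ~((~(z \/ y)) \/ (~(x \/ (~(z \/ y)))))
n4 = ~(n3 \/ z) = ~((~((~(z \/ y)) \/ (~(x \/ (~(z \/ y)))))) \/ z)
n5 = ~(n4 /\ y) = ~((~((~((~(z \/ y)) \/ (~(x \/ (~(z \/ y)))))) \/ z)) /\ y)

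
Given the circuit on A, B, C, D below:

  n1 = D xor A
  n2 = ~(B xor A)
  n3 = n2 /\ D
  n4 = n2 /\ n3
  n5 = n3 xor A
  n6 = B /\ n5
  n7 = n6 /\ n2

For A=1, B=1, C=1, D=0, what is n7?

n2 = ~(1 xor 1) = 1
n3 = 1 /\ 0 = 0
n5 = 0 xor 1 = 1
n6 = 1 /\ 1 = 1
n7 = 1 /\ 1 = 1

1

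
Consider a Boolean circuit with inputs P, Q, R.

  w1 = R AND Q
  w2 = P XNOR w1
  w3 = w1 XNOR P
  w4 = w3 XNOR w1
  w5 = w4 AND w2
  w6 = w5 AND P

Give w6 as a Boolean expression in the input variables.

w1 = R AND Q
w2 = P XNOR w1 = P XNOR (R AND Q)
w3 = w1 XNOR P = (R AND Q) XNOR P
w4 = w3 XNOR w1 = ((R AND Q) XNOR P) XNOR (R AND Q)
w5 = w4 AND w2 = (((R AND Q) XNOR P) XNOR (R AND Q)) AND (P XNOR (R AND Q))
w6 = w5 AND P = ((((R AND Q) XNOR P) XNOR (R AND Q)) AND (P XNOR (R AND Q))) AND P

((((R AND Q) XNOR P) XNOR (R AND Q)) AND (P XNOR (R AND Q))) AND P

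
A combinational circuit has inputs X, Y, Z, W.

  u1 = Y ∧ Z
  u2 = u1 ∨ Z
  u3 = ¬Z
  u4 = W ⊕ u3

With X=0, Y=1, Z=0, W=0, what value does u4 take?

u3 = ¬0 = 1
u4 = 0 ⊕ 1 = 1

1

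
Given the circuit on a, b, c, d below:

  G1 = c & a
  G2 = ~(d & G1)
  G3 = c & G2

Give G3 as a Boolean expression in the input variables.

c & (~(d & (c & a)))

G1 = c & a
G2 = ~(d & G1) = ~(d & (c & a))
G3 = c & G2 = c & (~(d & (c & a)))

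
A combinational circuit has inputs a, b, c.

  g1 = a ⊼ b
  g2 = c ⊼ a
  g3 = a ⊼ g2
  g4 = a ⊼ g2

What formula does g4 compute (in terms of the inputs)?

a ⊼ (c ⊼ a)

g2 = c ⊼ a
g4 = a ⊼ g2 = a ⊼ (c ⊼ a)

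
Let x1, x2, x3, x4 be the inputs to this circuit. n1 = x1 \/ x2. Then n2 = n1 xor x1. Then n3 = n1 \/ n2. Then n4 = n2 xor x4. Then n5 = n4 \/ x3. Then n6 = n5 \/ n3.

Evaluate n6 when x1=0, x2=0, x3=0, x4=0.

n1 = 0 \/ 0 = 0
n2 = 0 xor 0 = 0
n3 = 0 \/ 0 = 0
n4 = 0 xor 0 = 0
n5 = 0 \/ 0 = 0
n6 = 0 \/ 0 = 0

0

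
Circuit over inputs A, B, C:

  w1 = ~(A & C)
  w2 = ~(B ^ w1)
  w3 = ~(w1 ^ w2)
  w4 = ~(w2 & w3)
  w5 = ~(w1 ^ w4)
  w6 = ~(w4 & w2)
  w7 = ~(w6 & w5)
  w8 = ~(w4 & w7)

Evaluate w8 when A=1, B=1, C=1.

0

w1 = ~(1 & 1) = 0
w2 = ~(1 ^ 0) = 0
w3 = ~(0 ^ 0) = 1
w4 = ~(0 & 1) = 1
w5 = ~(0 ^ 1) = 0
w6 = ~(1 & 0) = 1
w7 = ~(1 & 0) = 1
w8 = ~(1 & 1) = 0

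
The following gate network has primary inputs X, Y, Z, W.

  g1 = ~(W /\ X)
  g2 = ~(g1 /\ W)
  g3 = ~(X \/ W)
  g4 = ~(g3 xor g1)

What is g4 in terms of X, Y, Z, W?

g1 = ~(W /\ X)
g3 = ~(X \/ W)
g4 = ~(g3 xor g1) = ~((~(X \/ W)) xor (~(W /\ X)))

~((~(X \/ W)) xor (~(W /\ X)))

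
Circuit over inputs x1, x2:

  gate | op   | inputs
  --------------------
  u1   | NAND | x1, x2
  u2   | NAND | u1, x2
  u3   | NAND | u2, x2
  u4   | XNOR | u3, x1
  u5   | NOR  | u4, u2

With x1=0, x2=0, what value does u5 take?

0

u1 = 0 NAND 0 = 1
u2 = 1 NAND 0 = 1
u3 = 1 NAND 0 = 1
u4 = 1 XNOR 0 = 0
u5 = 0 NOR 1 = 0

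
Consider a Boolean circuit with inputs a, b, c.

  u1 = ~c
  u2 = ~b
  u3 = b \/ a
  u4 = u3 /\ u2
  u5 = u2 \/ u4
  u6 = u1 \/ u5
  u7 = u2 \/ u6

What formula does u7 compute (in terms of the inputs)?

u1 = ~c
u2 = ~b
u3 = b \/ a
u4 = u3 /\ u2 = (b \/ a) /\ ~b
u5 = u2 \/ u4 = ~b \/ ((b \/ a) /\ ~b)
u6 = u1 \/ u5 = ~c \/ (~b \/ ((b \/ a) /\ ~b))
u7 = u2 \/ u6 = ~b \/ (~c \/ (~b \/ ((b \/ a) /\ ~b)))

~b \/ (~c \/ (~b \/ ((b \/ a) /\ ~b)))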